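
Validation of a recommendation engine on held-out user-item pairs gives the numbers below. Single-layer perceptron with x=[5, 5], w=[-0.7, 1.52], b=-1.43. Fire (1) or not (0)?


z = (5)·(-0.7) + (5)·(1.52) - 1.43
  = 2.67
step(z) = 1 (z≥0)

1


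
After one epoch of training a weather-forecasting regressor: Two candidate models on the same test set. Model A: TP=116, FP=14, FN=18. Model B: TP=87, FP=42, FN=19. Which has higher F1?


Model A: P=116/130=0.8923, R=116/134=0.8657, F1=2PR/(P+R)=2TP/(2TP+FP+FN)=232/264=0.8788
Model B: P=87/129=0.6744, R=87/106=0.8208, F1=2PR/(P+R)=2TP/(2TP+FP+FN)=174/235=0.7404
0.8788 > 0.7404 → Model A

Model A


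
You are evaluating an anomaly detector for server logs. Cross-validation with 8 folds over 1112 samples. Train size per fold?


Fold size = 1112/8 = 139
Training per fold = 1112 - 139 = 973

973


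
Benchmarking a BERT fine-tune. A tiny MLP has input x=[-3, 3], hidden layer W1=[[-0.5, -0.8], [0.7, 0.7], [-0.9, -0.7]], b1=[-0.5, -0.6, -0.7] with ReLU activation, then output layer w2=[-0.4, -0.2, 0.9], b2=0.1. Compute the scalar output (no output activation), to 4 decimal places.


z1[0] = (-0.5)·(-3) + (-0.8)·(3) - 0.5 = -1.4
z1[1] = (0.7)·(-3) + (0.7)·(3) - 0.6 = -0.6
z1[2] = (-0.9)·(-3) + (-0.7)·(3) - 0.7 = -0.1
h = ReLU(z1) = [0.0, 0.0, 0.0]
output = (-0.4)·(0.0) + (-0.2)·(0.0) + (0.9)·(0.0) + 0.1 = 0.1

0.1


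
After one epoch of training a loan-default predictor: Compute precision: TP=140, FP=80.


Precision = TP/(TP+FP)
= 140/(140+80)
= 140/220 = 63.64%

63.64%


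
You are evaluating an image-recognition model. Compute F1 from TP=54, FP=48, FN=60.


Precision = 54/102 = 0.5294
Recall = 54/114 = 0.4737
F1 = 2·P·R/(P+R) = 2·TP/(2·TP+FP+FN) = 108/(108+48+60) = 108/216 = 0.5

0.5


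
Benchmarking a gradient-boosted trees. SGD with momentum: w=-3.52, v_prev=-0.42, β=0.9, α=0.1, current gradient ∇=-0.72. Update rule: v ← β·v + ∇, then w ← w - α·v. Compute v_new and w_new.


v_new = 0.9·-0.42 - 0.72 = -0.378 - 0.72 = -1.098
w_new = -3.52 - 0.1·-1.098 = -3.52 + 0.1098 = -3.4102

v_new=-1.098, w_new=-3.4102


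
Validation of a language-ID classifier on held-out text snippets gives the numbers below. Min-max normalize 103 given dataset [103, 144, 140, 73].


min=73, max=144
(103-73)/(144-73) = 30/71 = 0.4225

0.4225


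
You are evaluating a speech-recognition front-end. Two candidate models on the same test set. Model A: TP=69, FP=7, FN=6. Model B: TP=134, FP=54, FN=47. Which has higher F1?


Model A: P=69/76=0.9079, R=69/75=0.92, F1=2PR/(P+R)=2TP/(2TP+FP+FN)=138/151=0.9139
Model B: P=134/188=0.7128, R=134/181=0.7403, F1=2PR/(P+R)=2TP/(2TP+FP+FN)=268/369=0.7263
0.9139 > 0.7263 → Model A

Model A


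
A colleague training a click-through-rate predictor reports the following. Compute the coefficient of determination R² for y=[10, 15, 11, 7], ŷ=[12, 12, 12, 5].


ȳ = 10.75
SS_res = Σ(y-ŷ)² = 18
SS_tot = Σ(y-ȳ)² = 32.75
R² = 1 - SS_res/SS_tot = 1 - 0.5496 = 0.4504

0.4504


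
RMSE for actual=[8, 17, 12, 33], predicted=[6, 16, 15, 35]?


MSE = 18/4 = 4.5
RMSE = √(18/4) = 2.1213

2.1213


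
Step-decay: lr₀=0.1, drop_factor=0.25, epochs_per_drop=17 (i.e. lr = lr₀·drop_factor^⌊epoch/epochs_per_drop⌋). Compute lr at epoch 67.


n_drops = ⌊67/17⌋ = 3
lr = 0.1·0.25^3 = 0.1·0.015625 = 0.0015625

0.0015625


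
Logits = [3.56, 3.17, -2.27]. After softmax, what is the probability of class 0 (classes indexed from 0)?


Exponentials: e^3.56=35.1632, e^3.17=23.8075, e^-2.27=0.1033
Sum = 59.074
Softmax = [0.5952, 0.403, 0.0017]
p[0] = 35.1632/59.074 = 0.5952

0.5952


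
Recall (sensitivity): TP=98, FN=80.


Recall = TP/(TP+FN)
= 98/(98+80)
= 98/178 = 55.06%

55.06%


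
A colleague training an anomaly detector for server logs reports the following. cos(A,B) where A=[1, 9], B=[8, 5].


A·B = 1·8 + 9·5 = 53
‖A‖ = √82 = 9.0554, ‖B‖ = √89 = 9.434
cos = 53/(√82·√89) = 53/√7298 = 0.6204

0.6204


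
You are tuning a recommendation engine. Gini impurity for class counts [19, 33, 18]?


Probabilities: [19/70, 33/70, 18/70] ≈ [0.2714, 0.4714, 0.2571]
Σpᵢ² = (361 + 1089 + 324)/70² = 1774/4900
Gini = 1 - Σpᵢ² = 1 - 1774/4900 = 0.638

0.638


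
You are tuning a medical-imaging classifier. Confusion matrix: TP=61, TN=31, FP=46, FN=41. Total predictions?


Total = TP + TN + FP + FN
= 61 + 31 + 46 + 41
= 179
(Predicted positive: 107, predicted negative: 72)

179


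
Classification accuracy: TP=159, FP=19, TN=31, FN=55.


Accuracy = (TP+TN)/(TP+TN+FP+FN)
= (159+31)/(264)
= 190/264 = 71.97%

71.97%


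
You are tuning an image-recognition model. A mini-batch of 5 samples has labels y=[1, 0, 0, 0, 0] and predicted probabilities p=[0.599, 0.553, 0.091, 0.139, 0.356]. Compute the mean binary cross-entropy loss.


L[0] = -ln(0.599) = 0.5125
L[1] = -ln(1-0.553) = -ln(0.447) = 0.8052
L[2] = -ln(1-0.091) = -ln(0.909) = 0.0954
L[3] = -ln(1-0.139) = -ln(0.861) = 0.1497
L[4] = -ln(1-0.356) = -ln(0.644) = 0.4401
mean = (0.5125 + 0.8052 + 0.0954 + 0.1497 + 0.4401)/5 = 0.4006

0.4006


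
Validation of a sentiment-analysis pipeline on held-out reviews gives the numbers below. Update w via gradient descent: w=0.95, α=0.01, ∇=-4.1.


w_new = w - α·∇
= 0.95 - 0.01·-4.1
= 0.95 + 0.041
= 0.991

0.991


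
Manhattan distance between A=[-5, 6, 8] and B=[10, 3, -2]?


d = |-5-10| + |6-3| + |8+ 2|
  = 15 + 3 + 10
  = 28

28


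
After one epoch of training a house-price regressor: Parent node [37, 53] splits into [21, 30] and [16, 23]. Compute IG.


Parent = [37, 53], H_parent = 0.9771
H_left = 0.9774 (n=51), H_right = 0.9766 (n=39)
H_children = (51/90)·0.9774 + (39/90)·0.9766 = 0.9771
IG = 0.9771 - 0.9771 = 0.0

0.0


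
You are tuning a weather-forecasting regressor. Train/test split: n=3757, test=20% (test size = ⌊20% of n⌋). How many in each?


Test = ⌊3757·20/100⌋ = 751
Train = 3757 - 751 = 3006

Train: 3006, Test: 751


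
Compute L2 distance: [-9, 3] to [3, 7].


d = √((-9-3)² + (3-7)²)
  = √(144 + 16)
  = √160 = 12.6491

12.6491


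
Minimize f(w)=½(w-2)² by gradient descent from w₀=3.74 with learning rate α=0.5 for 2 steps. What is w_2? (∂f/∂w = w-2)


step 1: grad = 3.74-2 = 1.74; w = 3.74 - 0.5·(1.74) = 2.87
step 2: grad = 2.87-2 = 0.87; w = 2.87 - 0.5·(0.87) = 2.435

2.435


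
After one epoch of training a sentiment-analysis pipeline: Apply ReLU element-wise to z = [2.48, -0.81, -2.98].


ReLU(2.48) = max(0, 2.48) = 2.48
ReLU(-0.81) = max(0, -0.81) = 0.0
ReLU(-2.98) = max(0, -2.98) = 0.0
result = [2.48, 0.0, 0.0]

[2.48, 0.0, 0.0]


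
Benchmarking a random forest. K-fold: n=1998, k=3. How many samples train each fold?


Fold size = 1998/3 = 666
Training per fold = 1998 - 666 = 1332

1332


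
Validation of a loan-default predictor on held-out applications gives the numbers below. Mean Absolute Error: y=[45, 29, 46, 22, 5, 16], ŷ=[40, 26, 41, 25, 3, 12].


Absolute errors: |45-40|=5, |29-26|=3, |46-41|=5, |22-25|=3, |5-3|=2, |16-12|=4
Sum = 22
MAE = 22/6 = 11/3

11/3


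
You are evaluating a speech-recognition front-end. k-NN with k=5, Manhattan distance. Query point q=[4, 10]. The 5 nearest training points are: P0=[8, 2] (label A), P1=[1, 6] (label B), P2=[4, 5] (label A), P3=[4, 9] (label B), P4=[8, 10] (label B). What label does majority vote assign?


d(q,P0) = 12  (label A)
d(q,P1) = 7  (label B)
d(q,P2) = 5  (label A)
d(q,P3) = 1  (label B)
d(q,P4) = 4  (label B)
Votes: A=2, B=3
Majority → B

B


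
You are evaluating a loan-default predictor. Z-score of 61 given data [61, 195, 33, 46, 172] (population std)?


μ = 101.4, σ = 68.0076
z = (61 - 101.4)/68.0076 = -0.5941

-0.5941


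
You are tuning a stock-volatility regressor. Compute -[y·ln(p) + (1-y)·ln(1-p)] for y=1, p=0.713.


BCE = -[y·ln(p) + (1-y)·ln(1-p)]
= -1·ln(0.713) - 0
= -ln(0.713) = 0.3383

0.3383


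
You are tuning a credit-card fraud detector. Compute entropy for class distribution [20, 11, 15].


Probabilities: [20/46, 11/46, 15/46] ≈ [0.4348, 0.2391, 0.3261]
H = -((20/46)·log₂(20/46) + (11/46)·log₂(11/46) + (15/46)·log₂(15/46))
  = 1.5432 bits

1.5432 bits


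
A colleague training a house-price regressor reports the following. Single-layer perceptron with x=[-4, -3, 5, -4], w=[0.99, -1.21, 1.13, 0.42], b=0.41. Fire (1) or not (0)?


z = (-4)·(0.99) + (-3)·(-1.21) + (5)·(1.13) + (-4)·(0.42) + 0.41
  = 4.05
step(z) = 1 (z≥0)

1


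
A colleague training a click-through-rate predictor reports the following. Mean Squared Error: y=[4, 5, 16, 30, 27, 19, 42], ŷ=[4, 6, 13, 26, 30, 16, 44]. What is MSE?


Squared errors: (4-4)²=0, (5-6)²=1, (16-13)²=9, (30-26)²=16, (27-30)²=9, (19-16)²=9, (42-44)²=4
Sum = 48
MSE = 48/7 = 48/7

48/7


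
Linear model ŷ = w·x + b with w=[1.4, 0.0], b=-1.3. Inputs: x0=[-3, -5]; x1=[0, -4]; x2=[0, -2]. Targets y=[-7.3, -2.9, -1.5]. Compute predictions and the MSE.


ŷ0 = (1.4)·(-3) + (0.0)·(-5) - 1.3 = -5.5
ŷ1 = (1.4)·(0) + (0.0)·(-4) - 1.3 = -1.3
ŷ2 = (1.4)·(0) + (0.0)·(-2) - 1.3 = -1.3
errors² = [3.24, 2.56, 0.04]
MSE = 5.8400/3 = 1.9467

1.9467


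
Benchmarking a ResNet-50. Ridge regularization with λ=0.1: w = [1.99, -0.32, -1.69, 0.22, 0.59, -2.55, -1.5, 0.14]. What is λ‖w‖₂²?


‖w‖₂² = (1.99)² + (-0.32)² + (-1.69)² + (0.22)² + (0.59)² + (-2.55)² + (-1.5)² + (0.14)²
     = 3.9601 + 0.1024 + 2.8561 + 0.0484 + 0.3481 + 6.5025 + 2.25 + 0.0196
     = 16.0872
λ·‖w‖₂² = 0.1·16.0872 = 1.60872

1.60872


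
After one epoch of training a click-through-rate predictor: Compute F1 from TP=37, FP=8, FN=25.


Precision = 37/45 = 0.8222
Recall = 37/62 = 0.5968
F1 = 2·P·R/(P+R) = 2·TP/(2·TP+FP+FN) = 74/(74+8+25) = 74/107 = 0.6916

0.6916


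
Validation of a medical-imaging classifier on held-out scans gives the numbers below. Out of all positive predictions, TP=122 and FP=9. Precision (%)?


Precision = TP/(TP+FP)
= 122/(122+9)
= 122/131 = 93.13%

93.13%


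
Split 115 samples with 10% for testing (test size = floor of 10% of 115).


Test = ⌊115·10/100⌋ = 11
Train = 115 - 11 = 104

Train: 104, Test: 11


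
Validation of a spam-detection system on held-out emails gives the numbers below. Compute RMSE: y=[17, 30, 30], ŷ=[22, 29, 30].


MSE = 26/3 = 8.6667
RMSE = √(26/3) = 2.9439

2.9439


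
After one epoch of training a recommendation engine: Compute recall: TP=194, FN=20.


Recall = TP/(TP+FN)
= 194/(194+20)
= 194/214 = 90.65%

90.65%


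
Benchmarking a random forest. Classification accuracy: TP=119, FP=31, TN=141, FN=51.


Accuracy = (TP+TN)/(TP+TN+FP+FN)
= (119+141)/(342)
= 260/342 = 76.02%

76.02%


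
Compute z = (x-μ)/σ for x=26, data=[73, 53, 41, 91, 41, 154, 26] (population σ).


μ = 68.4286, σ = 40.348
z = (26 - 68.4286)/40.348 = -1.0516

-1.0516


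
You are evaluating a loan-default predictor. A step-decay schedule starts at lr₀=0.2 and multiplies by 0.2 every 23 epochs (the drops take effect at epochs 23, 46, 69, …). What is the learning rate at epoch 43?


n_drops = ⌊43/23⌋ = 1
lr = 0.2·0.2^1 = 0.2·0.2 = 0.04

0.04


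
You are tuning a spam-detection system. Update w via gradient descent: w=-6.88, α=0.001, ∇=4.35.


w_new = w - α·∇
= -6.88 - 0.001·4.35
= -6.88 - 0.00435
= -6.88435

-6.88435


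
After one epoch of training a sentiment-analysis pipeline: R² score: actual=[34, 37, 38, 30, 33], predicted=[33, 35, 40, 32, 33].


ȳ = 34.4
SS_res = Σ(y-ŷ)² = 13
SS_tot = Σ(y-ȳ)² = 41.2
R² = 1 - SS_res/SS_tot = 1 - 0.3155 = 0.6845

0.6845


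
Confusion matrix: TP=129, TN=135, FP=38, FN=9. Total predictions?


Total = TP + TN + FP + FN
= 129 + 135 + 38 + 9
= 311
(Predicted positive: 167, predicted negative: 144)

311


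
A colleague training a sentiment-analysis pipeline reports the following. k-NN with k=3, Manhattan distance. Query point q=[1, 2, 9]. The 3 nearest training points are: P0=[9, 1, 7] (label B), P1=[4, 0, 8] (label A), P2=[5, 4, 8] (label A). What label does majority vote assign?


d(q,P0) = 11  (label B)
d(q,P1) = 6  (label A)
d(q,P2) = 7  (label A)
Votes: A=2, B=1
Majority → A

A


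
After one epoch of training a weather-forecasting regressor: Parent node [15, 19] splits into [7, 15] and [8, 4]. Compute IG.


Parent = [15, 19], H_parent = 0.99
H_left = 0.9024 (n=22), H_right = 0.9183 (n=12)
H_children = (22/34)·0.9024 + (12/34)·0.9183 = 0.908
IG = 0.99 - 0.908 = 0.082

0.082


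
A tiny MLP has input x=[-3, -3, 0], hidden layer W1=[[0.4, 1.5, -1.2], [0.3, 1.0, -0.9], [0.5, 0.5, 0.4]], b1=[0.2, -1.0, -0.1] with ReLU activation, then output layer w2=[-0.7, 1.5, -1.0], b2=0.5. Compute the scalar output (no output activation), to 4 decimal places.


z1[0] = (0.4)·(-3) + (1.5)·(-3) + (-1.2)·(0) + 0.2 = -5.5
z1[1] = (0.3)·(-3) + (1.0)·(-3) + (-0.9)·(0) - 1.0 = -4.9
z1[2] = (0.5)·(-3) + (0.5)·(-3) + (0.4)·(0) - 0.1 = -3.1
h = ReLU(z1) = [0.0, 0.0, 0.0]
output = (-0.7)·(0.0) + (1.5)·(0.0) + (-1.0)·(0.0) + 0.5 = 0.5

0.5


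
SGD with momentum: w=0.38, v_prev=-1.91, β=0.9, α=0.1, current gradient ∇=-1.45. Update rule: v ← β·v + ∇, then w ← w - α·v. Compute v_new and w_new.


v_new = 0.9·-1.91 - 1.45 = -1.719 - 1.45 = -3.169
w_new = 0.38 - 0.1·-3.169 = 0.38 + 0.3169 = 0.6969

v_new=-3.169, w_new=0.6969


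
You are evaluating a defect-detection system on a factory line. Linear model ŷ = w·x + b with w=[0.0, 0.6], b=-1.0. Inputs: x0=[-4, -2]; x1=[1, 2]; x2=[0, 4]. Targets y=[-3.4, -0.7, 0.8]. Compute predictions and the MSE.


ŷ0 = (0.0)·(-4) + (0.6)·(-2) - 1.0 = -2.2
ŷ1 = (0.0)·(1) + (0.6)·(2) - 1.0 = 0.2
ŷ2 = (0.0)·(0) + (0.6)·(4) - 1.0 = 1.4
errors² = [1.44, 0.81, 0.36]
MSE = 2.6100/3 = 0.87

0.87


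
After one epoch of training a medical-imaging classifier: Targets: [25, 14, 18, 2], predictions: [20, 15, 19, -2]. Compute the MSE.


Squared errors: (25-20)²=25, (14-15)²=1, (18-19)²=1, (2+ 2)²=16
Sum = 43
MSE = 43/4 = 43/4

43/4


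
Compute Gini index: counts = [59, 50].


Probabilities: [59/109, 50/109] ≈ [0.5413, 0.4587]
Σpᵢ² = (3481 + 2500)/109² = 5981/11881
Gini = 1 - Σpᵢ² = 1 - 5981/11881 = 0.4966

0.4966


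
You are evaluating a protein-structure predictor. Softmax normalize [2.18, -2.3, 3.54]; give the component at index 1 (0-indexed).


Exponentials: e^2.18=8.8463, e^-2.3=0.1003, e^3.54=34.4669
Sum = 43.4135
Softmax = [0.2038, 0.0023, 0.7939]
p[1] = 0.1003/43.4135 = 0.0023

0.0023


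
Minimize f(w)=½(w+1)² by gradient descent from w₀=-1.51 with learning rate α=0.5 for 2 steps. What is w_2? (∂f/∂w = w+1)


step 1: grad = -1.51+1 = -0.51; w = -1.51 - 0.5·(-0.51) = -1.255
step 2: grad = -1.255+1 = -0.255; w = -1.255 - 0.5·(-0.255) = -1.1275

-1.1275


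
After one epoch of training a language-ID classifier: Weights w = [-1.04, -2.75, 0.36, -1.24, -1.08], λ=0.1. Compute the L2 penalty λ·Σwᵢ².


‖w‖₂² = (-1.04)² + (-2.75)² + (0.36)² + (-1.24)² + (-1.08)²
     = 1.0816 + 7.5625 + 0.1296 + 1.5376 + 1.1664
     = 11.4777
λ·‖w‖₂² = 0.1·11.4777 = 1.14777

1.14777


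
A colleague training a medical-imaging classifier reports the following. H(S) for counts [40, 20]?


Probabilities: [40/60, 20/60] ≈ [0.6667, 0.3333]
H = -((40/60)·log₂(40/60) + (20/60)·log₂(20/60))
  = 0.9183 bits

0.9183 bits


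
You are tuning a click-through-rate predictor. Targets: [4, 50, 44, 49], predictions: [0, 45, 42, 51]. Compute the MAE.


Absolute errors: |4-0|=4, |50-45|=5, |44-42|=2, |49-51|=2
Sum = 13
MAE = 13/4 = 13/4

13/4


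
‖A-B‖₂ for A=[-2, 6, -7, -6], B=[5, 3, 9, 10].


d = √((-2-5)² + (6-3)² + (-7-9)² + (-6-10)²)
  = √(49 + 9 + 256 + 256)
  = √570 = 23.8747

23.8747


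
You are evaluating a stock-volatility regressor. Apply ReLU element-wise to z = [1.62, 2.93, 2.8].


ReLU(1.62) = max(0, 1.62) = 1.62
ReLU(2.93) = max(0, 2.93) = 2.93
ReLU(2.8) = max(0, 2.8) = 2.8
result = [1.62, 2.93, 2.8]

[1.62, 2.93, 2.8]


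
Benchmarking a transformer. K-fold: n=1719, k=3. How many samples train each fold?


Fold size = 1719/3 = 573
Training per fold = 1719 - 573 = 1146

1146


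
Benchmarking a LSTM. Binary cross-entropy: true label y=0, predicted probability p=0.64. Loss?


BCE = -[y·ln(p) + (1-y)·ln(1-p)]
= -0 - 1·ln(1-0.64)
= -ln(0.36) = 1.0217

1.0217


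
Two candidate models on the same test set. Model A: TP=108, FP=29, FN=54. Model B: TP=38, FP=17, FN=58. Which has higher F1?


Model A: P=108/137=0.7883, R=108/162=0.6667, F1=2PR/(P+R)=2TP/(2TP+FP+FN)=216/299=0.7224
Model B: P=38/55=0.6909, R=38/96=0.3958, F1=2PR/(P+R)=2TP/(2TP+FP+FN)=76/151=0.5033
0.7224 > 0.5033 → Model A

Model A


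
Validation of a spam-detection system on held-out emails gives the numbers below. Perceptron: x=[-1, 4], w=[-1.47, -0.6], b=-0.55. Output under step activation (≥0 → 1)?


z = (-1)·(-1.47) + (4)·(-0.6) - 0.55
  = -1.48
step(z) = 0 (z<0)

0


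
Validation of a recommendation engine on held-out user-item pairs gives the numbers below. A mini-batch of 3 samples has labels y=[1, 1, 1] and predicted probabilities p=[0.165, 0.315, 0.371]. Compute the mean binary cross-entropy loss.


L[0] = -ln(0.165) = 1.8018
L[1] = -ln(0.315) = 1.1552
L[2] = -ln(0.371) = 0.9916
mean = (1.8018 + 1.1552 + 0.9916)/3 = 1.3162

1.3162


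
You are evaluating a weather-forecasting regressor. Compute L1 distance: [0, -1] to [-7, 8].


d = |0+ 7| + |-1-8|
  = 7 + 9
  = 16

16


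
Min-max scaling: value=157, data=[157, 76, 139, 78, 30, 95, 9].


min=9, max=157
(157-9)/(157-9) = 148/148 = 1.0

1.0


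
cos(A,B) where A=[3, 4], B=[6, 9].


A·B = 3·6 + 4·9 = 54
‖A‖ = √25 = 5, ‖B‖ = √117 = 10.8167
cos = 54/(√25·√117) = 54/√2925 = 0.9985

0.9985


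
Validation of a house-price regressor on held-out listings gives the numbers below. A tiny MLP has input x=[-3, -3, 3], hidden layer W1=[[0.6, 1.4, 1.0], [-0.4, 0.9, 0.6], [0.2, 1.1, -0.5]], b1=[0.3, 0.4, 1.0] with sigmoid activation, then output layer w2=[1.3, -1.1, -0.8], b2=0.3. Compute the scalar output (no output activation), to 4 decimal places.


z1[0] = (0.6)·(-3) + (1.4)·(-3) + (1.0)·(3) + 0.3 = -2.7
z1[1] = (-0.4)·(-3) + (0.9)·(-3) + (0.6)·(3) + 0.4 = 0.7
z1[2] = (0.2)·(-3) + (1.1)·(-3) + (-0.5)·(3) + 1.0 = -4.4
h = sigmoid(z1) = [0.063, 0.6682, 0.0121]
output = (1.3)·(0.063) + (-1.1)·(0.6682) + (-0.8)·(0.0121) + 0.3 = -0.3628

-0.3628


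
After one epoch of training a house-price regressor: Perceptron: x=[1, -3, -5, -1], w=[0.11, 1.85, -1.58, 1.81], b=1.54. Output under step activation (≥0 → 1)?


z = (1)·(0.11) + (-3)·(1.85) + (-5)·(-1.58) + (-1)·(1.81) + 1.54
  = 2.19
step(z) = 1 (z≥0)

1


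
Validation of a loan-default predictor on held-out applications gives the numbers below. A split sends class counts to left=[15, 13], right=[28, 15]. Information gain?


Parent = [43, 28], H_parent = 0.9676
H_left = 0.9963 (n=28), H_right = 0.933 (n=43)
H_children = (28/71)·0.9963 + (43/71)·0.933 = 0.958
IG = 0.9676 - 0.958 = 0.0096

0.0096


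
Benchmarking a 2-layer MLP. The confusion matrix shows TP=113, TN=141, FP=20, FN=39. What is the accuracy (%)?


Accuracy = (TP+TN)/(TP+TN+FP+FN)
= (113+141)/(313)
= 254/313 = 81.15%

81.15%


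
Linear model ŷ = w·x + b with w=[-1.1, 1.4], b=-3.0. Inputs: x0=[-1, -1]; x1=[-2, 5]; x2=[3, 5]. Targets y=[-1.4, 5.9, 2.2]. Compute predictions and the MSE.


ŷ0 = (-1.1)·(-1) + (1.4)·(-1) - 3.0 = -3.3
ŷ1 = (-1.1)·(-2) + (1.4)·(5) - 3.0 = 6.2
ŷ2 = (-1.1)·(3) + (1.4)·(5) - 3.0 = 0.7
errors² = [3.61, 0.09, 2.25]
MSE = 5.9500/3 = 1.9833

1.9833


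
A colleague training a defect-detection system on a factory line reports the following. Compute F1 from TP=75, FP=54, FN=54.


Precision = 75/129 = 0.5814
Recall = 75/129 = 0.5814
F1 = 2·P·R/(P+R) = 2·TP/(2·TP+FP+FN) = 150/(150+54+54) = 150/258 = 0.5814

0.5814


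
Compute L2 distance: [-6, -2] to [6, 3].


d = √((-6-6)² + (-2-3)²)
  = √(144 + 25)
  = √169 = 13.0

13.0


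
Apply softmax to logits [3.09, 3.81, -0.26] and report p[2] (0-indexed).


Exponentials: e^3.09=21.9771, e^3.81=45.1504, e^-0.26=0.7711
Sum = 67.8986
Softmax = [0.3237, 0.665, 0.0114]
p[2] = 0.7711/67.8986 = 0.0114

0.0114


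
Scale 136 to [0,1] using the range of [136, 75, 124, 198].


min=75, max=198
(136-75)/(198-75) = 61/123 = 0.4959

0.4959


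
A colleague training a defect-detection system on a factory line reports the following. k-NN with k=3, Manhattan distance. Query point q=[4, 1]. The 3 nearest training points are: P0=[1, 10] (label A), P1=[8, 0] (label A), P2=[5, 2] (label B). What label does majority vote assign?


d(q,P0) = 12  (label A)
d(q,P1) = 5  (label A)
d(q,P2) = 2  (label B)
Votes: A=2, B=1
Majority → A

A


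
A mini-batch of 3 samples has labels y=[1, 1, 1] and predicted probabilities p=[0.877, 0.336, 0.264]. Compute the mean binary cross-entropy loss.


L[0] = -ln(0.877) = 0.1312
L[1] = -ln(0.336) = 1.0906
L[2] = -ln(0.264) = 1.3318
mean = (0.1312 + 1.0906 + 1.3318)/3 = 0.8512

0.8512


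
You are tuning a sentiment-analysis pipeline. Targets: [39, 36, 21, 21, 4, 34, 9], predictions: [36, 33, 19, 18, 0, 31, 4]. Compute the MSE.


Squared errors: (39-36)²=9, (36-33)²=9, (21-19)²=4, (21-18)²=9, (4-0)²=16, (34-31)²=9, (9-4)²=25
Sum = 81
MSE = 81/7 = 81/7

81/7


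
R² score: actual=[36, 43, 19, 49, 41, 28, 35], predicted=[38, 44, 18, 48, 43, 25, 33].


ȳ = 35.8571
SS_res = Σ(y-ŷ)² = 24
SS_tot = Σ(y-ȳ)² = 596.86
R² = 1 - SS_res/SS_tot = 1 - 0.0402 = 0.9598

0.9598


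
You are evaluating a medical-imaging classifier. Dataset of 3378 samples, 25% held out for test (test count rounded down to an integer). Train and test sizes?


Test = ⌊3378·25/100⌋ = 844
Train = 3378 - 844 = 2534

Train: 2534, Test: 844


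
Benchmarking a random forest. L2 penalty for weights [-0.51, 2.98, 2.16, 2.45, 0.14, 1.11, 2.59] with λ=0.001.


‖w‖₂² = (-0.51)² + (2.98)² + (2.16)² + (2.45)² + (0.14)² + (1.11)² + (2.59)²
     = 0.2601 + 8.8804 + 4.6656 + 6.0025 + 0.0196 + 1.2321 + 6.7081
     = 27.7684
λ·‖w‖₂² = 0.001·27.7684 = 0.027768

0.027768


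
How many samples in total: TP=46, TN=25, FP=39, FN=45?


Total = TP + TN + FP + FN
= 46 + 25 + 39 + 45
= 155
(Predicted positive: 85, predicted negative: 70)

155


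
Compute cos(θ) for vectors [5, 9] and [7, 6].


A·B = 5·7 + 9·6 = 89
‖A‖ = √106 = 10.2956, ‖B‖ = √85 = 9.2195
cos = 89/(√106·√85) = 89/√9010 = 0.9376

0.9376


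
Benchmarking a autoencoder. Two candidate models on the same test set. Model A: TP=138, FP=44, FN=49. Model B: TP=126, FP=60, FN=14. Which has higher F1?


Model A: P=138/182=0.7582, R=138/187=0.738, F1=2PR/(P+R)=2TP/(2TP+FP+FN)=276/369=0.748
Model B: P=126/186=0.6774, R=126/140=0.9, F1=2PR/(P+R)=2TP/(2TP+FP+FN)=252/326=0.773
0.748 < 0.773 → Model B

Model B


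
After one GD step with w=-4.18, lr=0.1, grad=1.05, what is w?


w_new = w - α·∇
= -4.18 - 0.1·1.05
= -4.18 - 0.105
= -4.285

-4.285


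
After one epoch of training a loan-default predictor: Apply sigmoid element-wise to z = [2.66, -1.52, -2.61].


σ(2.66) = 1/(1+e^-2.66) = 0.9346
σ(-1.52) = 1/(1+e^1.52) = 0.1795
σ(-2.61) = 1/(1+e^2.61) = 0.0685
result = [0.9346, 0.1795, 0.0685]

[0.9346, 0.1795, 0.0685]


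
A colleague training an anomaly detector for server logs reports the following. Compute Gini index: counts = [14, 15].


Probabilities: [14/29, 15/29] ≈ [0.4828, 0.5172]
Σpᵢ² = (196 + 225)/29² = 421/841
Gini = 1 - Σpᵢ² = 1 - 421/841 = 0.4994

0.4994


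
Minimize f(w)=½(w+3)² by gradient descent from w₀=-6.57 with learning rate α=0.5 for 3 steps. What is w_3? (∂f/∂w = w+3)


step 1: grad = -6.57+3 = -3.57; w = -6.57 - 0.5·(-3.57) = -4.785
step 2: grad = -4.785+3 = -1.785; w = -4.785 - 0.5·(-1.785) = -3.8925
step 3: grad = -3.8925+3 = -0.8925; w = -3.8925 - 0.5·(-0.8925) = -3.44625

-3.44625


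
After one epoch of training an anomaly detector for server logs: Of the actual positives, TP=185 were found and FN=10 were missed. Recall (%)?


Recall = TP/(TP+FN)
= 185/(185+10)
= 185/195 = 94.87%

94.87%


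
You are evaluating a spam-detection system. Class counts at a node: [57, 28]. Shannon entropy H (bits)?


Probabilities: [57/85, 28/85] ≈ [0.6706, 0.3294]
H = -((57/85)·log₂(57/85) + (28/85)·log₂(28/85))
  = 0.9143 bits

0.9143 bits


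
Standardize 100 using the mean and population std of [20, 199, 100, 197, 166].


μ = 136.4, σ = 68.3245
z = (100 - 136.4)/68.3245 = -0.5328

-0.5328


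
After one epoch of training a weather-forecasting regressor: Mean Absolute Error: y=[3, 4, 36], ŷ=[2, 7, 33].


Absolute errors: |3-2|=1, |4-7|=3, |36-33|=3
Sum = 7
MAE = 7/3 = 7/3

7/3


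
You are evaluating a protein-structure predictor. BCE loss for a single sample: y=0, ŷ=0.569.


BCE = -[y·ln(p) + (1-y)·ln(1-p)]
= -0 - 1·ln(1-0.569)
= -ln(0.431) = 0.8416

0.8416


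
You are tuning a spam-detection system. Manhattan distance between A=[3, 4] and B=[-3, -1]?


d = |3+ 3| + |4+ 1|
  = 6 + 5
  = 11

11


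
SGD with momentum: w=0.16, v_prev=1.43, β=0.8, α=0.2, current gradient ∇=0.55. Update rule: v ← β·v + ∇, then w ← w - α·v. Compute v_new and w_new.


v_new = 0.8·1.43 + 0.55 = 1.144 + 0.55 = 1.694
w_new = 0.16 - 0.2·1.694 = 0.16 - 0.3388 = -0.1788

v_new=1.694, w_new=-0.1788


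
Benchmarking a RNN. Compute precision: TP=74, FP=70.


Precision = TP/(TP+FP)
= 74/(74+70)
= 74/144 = 51.39%

51.39%


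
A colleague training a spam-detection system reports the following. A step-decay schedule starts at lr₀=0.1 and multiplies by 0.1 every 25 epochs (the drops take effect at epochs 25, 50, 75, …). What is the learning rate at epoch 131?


n_drops = ⌊131/25⌋ = 5
lr = 0.1·0.1^5 = 0.1·0.00001 = 0.000001

0.000001


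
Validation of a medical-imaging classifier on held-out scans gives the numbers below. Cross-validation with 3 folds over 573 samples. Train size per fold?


Fold size = 573/3 = 191
Training per fold = 573 - 191 = 382

382


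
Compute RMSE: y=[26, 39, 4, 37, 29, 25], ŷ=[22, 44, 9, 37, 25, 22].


MSE = 91/6 = 15.1667
RMSE = √(91/6) = 3.8944

3.8944


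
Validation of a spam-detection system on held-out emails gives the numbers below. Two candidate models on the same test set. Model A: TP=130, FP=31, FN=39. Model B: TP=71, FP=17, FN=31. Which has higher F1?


Model A: P=130/161=0.8075, R=130/169=0.7692, F1=2PR/(P+R)=2TP/(2TP+FP+FN)=260/330=0.7879
Model B: P=71/88=0.8068, R=71/102=0.6961, F1=2PR/(P+R)=2TP/(2TP+FP+FN)=142/190=0.7474
0.7879 > 0.7474 → Model A

Model A


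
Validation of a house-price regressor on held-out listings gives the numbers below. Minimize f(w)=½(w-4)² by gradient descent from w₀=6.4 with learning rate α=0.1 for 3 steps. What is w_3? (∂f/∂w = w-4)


step 1: grad = 6.4-4 = 2.4; w = 6.4 - 0.1·(2.4) = 6.16
step 2: grad = 6.16-4 = 2.16; w = 6.16 - 0.1·(2.16) = 5.944
step 3: grad = 5.944-4 = 1.944; w = 5.944 - 0.1·(1.944) = 5.7496

5.7496


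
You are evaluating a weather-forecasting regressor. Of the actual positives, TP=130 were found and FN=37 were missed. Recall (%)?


Recall = TP/(TP+FN)
= 130/(130+37)
= 130/167 = 77.84%

77.84%


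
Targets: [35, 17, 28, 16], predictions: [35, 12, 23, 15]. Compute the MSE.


Squared errors: (35-35)²=0, (17-12)²=25, (28-23)²=25, (16-15)²=1
Sum = 51
MSE = 51/4 = 51/4

51/4


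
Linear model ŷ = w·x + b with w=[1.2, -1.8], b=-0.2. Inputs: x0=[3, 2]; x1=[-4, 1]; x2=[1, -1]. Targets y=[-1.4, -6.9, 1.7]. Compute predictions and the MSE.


ŷ0 = (1.2)·(3) + (-1.8)·(2) - 0.2 = -0.2
ŷ1 = (1.2)·(-4) + (-1.8)·(1) - 0.2 = -6.8
ŷ2 = (1.2)·(1) + (-1.8)·(-1) - 0.2 = 2.8
errors² = [1.44, 0.01, 1.21]
MSE = 2.6600/3 = 0.8867

0.8867


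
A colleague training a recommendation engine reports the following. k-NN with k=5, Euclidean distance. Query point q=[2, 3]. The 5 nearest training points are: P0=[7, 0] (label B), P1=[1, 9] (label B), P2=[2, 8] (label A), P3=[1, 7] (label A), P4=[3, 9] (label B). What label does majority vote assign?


d(q,P0) = 5.831  (label B)
d(q,P1) = 6.0828  (label B)
d(q,P2) = 5.0  (label A)
d(q,P3) = 4.1231  (label A)
d(q,P4) = 6.0828  (label B)
Votes: A=2, B=3
Majority → B

B


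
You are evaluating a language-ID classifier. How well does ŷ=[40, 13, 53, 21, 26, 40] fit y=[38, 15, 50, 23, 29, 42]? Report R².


ȳ = 32.8333
SS_res = Σ(y-ŷ)² = 34
SS_tot = Σ(y-ȳ)² = 834.83
R² = 1 - SS_res/SS_tot = 1 - 0.0407 = 0.9593

0.9593


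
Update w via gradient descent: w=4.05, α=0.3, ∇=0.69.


w_new = w - α·∇
= 4.05 - 0.3·0.69
= 4.05 - 0.207
= 3.843

3.843


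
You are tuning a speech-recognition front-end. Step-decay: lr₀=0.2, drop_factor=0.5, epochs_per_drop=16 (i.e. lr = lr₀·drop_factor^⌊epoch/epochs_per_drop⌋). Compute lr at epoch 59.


n_drops = ⌊59/16⌋ = 3
lr = 0.2·0.5^3 = 0.2·0.125 = 0.025

0.025


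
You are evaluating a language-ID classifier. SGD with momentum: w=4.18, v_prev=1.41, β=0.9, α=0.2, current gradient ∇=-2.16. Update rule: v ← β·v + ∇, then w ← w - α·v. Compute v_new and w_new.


v_new = 0.9·1.41 - 2.16 = 1.269 - 2.16 = -0.891
w_new = 4.18 - 0.2·-0.891 = 4.18 + 0.1782 = 4.3582

v_new=-0.891, w_new=4.3582


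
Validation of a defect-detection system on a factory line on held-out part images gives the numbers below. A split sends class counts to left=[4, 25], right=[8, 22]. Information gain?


Parent = [12, 47], H_parent = 0.7287
H_left = 0.5788 (n=29), H_right = 0.8366 (n=30)
H_children = (29/59)·0.5788 + (30/59)·0.8366 = 0.7099
IG = 0.7287 - 0.7099 = 0.0188

0.0188


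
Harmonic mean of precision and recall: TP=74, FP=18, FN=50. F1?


Precision = 74/92 = 0.8043
Recall = 74/124 = 0.5968
F1 = 2·P·R/(P+R) = 2·TP/(2·TP+FP+FN) = 148/(148+18+50) = 148/216 = 0.6852

0.6852


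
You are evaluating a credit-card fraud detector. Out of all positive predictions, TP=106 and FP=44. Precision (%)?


Precision = TP/(TP+FP)
= 106/(106+44)
= 106/150 = 70.67%

70.67%


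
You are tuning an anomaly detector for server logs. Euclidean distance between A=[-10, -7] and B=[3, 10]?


d = √((-10-3)² + (-7-10)²)
  = √(169 + 289)
  = √458 = 21.4009

21.4009


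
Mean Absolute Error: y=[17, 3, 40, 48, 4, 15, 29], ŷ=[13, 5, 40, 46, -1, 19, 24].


Absolute errors: |17-13|=4, |3-5|=2, |40-40|=0, |48-46|=2, |4+ 1|=5, |15-19|=4, |29-24|=5
Sum = 22
MAE = 22/7 = 22/7

22/7


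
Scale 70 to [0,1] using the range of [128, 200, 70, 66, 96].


min=66, max=200
(70-66)/(200-66) = 4/134 = 0.0299

0.0299


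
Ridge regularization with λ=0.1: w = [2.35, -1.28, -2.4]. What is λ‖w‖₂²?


‖w‖₂² = (2.35)² + (-1.28)² + (-2.4)²
     = 5.5225 + 1.6384 + 5.76
     = 12.9209
λ·‖w‖₂² = 0.1·12.9209 = 1.29209

1.29209


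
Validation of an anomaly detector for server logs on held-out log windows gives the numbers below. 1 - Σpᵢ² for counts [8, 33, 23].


Probabilities: [8/64, 33/64, 23/64] ≈ [0.125, 0.5156, 0.3594]
Σpᵢ² = (64 + 1089 + 529)/64² = 1682/4096
Gini = 1 - Σpᵢ² = 1 - 1682/4096 = 0.5894

0.5894


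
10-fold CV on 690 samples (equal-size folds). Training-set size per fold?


Fold size = 690/10 = 69
Training per fold = 690 - 69 = 621

621


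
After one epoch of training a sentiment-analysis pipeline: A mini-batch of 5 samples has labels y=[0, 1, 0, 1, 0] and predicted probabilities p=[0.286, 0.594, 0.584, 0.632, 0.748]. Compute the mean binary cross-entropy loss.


L[0] = -ln(1-0.286) = -ln(0.714) = 0.3369
L[1] = -ln(0.594) = 0.5209
L[2] = -ln(1-0.584) = -ln(0.416) = 0.8771
L[3] = -ln(0.632) = 0.4589
L[4] = -ln(1-0.748) = -ln(0.252) = 1.3783
mean = (0.3369 + 0.5209 + 0.8771 + 0.4589 + 1.3783)/5 = 0.7144

0.7144


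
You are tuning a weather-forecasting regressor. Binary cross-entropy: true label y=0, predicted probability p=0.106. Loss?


BCE = -[y·ln(p) + (1-y)·ln(1-p)]
= -0 - 1·ln(1-0.106)
= -ln(0.894) = 0.112

0.112


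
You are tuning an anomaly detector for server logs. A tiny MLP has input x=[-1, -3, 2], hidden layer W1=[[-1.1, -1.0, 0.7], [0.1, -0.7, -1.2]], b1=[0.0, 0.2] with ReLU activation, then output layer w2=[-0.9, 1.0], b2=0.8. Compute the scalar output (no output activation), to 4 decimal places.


z1[0] = (-1.1)·(-1) + (-1.0)·(-3) + (0.7)·(2) + 0.0 = 5.5
z1[1] = (0.1)·(-1) + (-0.7)·(-3) + (-1.2)·(2) + 0.2 = -0.2
h = ReLU(z1) = [5.5, 0.0]
output = (-0.9)·(5.5) + (1.0)·(0.0) + 0.8 = -4.15

-4.15


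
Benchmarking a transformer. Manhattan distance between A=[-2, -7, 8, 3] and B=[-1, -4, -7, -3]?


d = |-2+ 1| + |-7+ 4| + |8+ 7| + |3+ 3|
  = 1 + 3 + 15 + 6
  = 25

25


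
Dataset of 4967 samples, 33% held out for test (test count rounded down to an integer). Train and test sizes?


Test = ⌊4967·33/100⌋ = 1639
Train = 4967 - 1639 = 3328

Train: 3328, Test: 1639


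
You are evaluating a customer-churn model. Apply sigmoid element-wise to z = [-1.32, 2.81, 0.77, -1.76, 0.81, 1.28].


σ(-1.32) = 1/(1+e^1.32) = 0.2108
σ(2.81) = 1/(1+e^-2.81) = 0.9432
σ(0.77) = 1/(1+e^-0.77) = 0.6835
σ(-1.76) = 1/(1+e^1.76) = 0.1468
σ(0.81) = 1/(1+e^-0.81) = 0.6921
σ(1.28) = 1/(1+e^-1.28) = 0.7824
result = [0.2108, 0.9432, 0.6835, 0.1468, 0.6921, 0.7824]

[0.2108, 0.9432, 0.6835, 0.1468, 0.6921, 0.7824]


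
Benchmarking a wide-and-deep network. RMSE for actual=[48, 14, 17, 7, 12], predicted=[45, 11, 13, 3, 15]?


MSE = 59/5 = 11.8
RMSE = √(59/5) = 3.4351

3.4351


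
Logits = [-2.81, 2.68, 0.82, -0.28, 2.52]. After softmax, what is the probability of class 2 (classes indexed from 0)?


Exponentials: e^-2.81=0.0602, e^2.68=14.5851, e^0.82=2.2705, e^-0.28=0.7558, e^2.52=12.4286
Sum = 30.1002
Softmax = [0.002, 0.4846, 0.0754, 0.0251, 0.4129]
p[2] = 2.2705/30.1002 = 0.0754

0.0754


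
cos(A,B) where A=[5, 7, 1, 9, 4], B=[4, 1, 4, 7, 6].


A·B = 5·4 + 7·1 + 1·4 + 9·7 + 4·6 = 118
‖A‖ = √172 = 13.1149, ‖B‖ = √118 = 10.8628
cos = 118/(√172·√118) = 118/√20296 = 0.8283

0.8283


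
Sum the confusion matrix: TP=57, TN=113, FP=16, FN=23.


Total = TP + TN + FP + FN
= 57 + 113 + 16 + 23
= 209
(Predicted positive: 73, predicted negative: 136)

209


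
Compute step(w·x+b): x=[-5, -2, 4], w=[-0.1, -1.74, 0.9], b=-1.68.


z = (-5)·(-0.1) + (-2)·(-1.74) + (4)·(0.9) - 1.68
  = 5.9
step(z) = 1 (z≥0)

1


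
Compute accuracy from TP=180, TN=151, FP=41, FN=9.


Accuracy = (TP+TN)/(TP+TN+FP+FN)
= (180+151)/(381)
= 331/381 = 86.88%

86.88%


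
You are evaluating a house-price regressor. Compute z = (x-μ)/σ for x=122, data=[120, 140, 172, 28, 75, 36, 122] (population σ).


μ = 99, σ = 50.0942
z = (122 - 99)/50.0942 = 0.4591

0.4591


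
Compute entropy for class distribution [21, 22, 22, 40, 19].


Probabilities: [21/124, 22/124, 22/124, 40/124, 19/124] ≈ [0.1694, 0.1774, 0.1774, 0.3226, 0.1532]
H = -((21/124)·log₂(21/124) + (22/124)·log₂(22/124) + (22/124)·log₂(22/124) + (40/124)·log₂(40/124) + (19/124)·log₂(19/124))
  = 2.2603 bits

2.2603 bits


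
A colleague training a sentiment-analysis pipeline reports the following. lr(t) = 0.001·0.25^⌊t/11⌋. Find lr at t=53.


n_drops = ⌊53/11⌋ = 4
lr = 0.001·0.25^4 = 0.001·0.00390625 = 0.00000390625

0.00000390625


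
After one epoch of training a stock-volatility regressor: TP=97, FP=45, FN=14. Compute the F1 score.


Precision = 97/142 = 0.6831
Recall = 97/111 = 0.8739
F1 = 2·P·R/(P+R) = 2·TP/(2·TP+FP+FN) = 194/(194+45+14) = 194/253 = 0.7668

0.7668


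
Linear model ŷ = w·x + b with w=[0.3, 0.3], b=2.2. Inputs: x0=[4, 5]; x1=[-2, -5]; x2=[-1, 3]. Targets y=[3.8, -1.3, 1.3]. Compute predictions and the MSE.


ŷ0 = (0.3)·(4) + (0.3)·(5) + 2.2 = 4.9
ŷ1 = (0.3)·(-2) + (0.3)·(-5) + 2.2 = 0.1
ŷ2 = (0.3)·(-1) + (0.3)·(3) + 2.2 = 2.8
errors² = [1.21, 1.96, 2.25]
MSE = 5.4200/3 = 1.8067

1.8067


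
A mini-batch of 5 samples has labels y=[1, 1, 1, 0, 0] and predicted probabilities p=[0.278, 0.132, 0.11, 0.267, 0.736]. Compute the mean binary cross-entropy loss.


L[0] = -ln(0.278) = 1.2801
L[1] = -ln(0.132) = 2.025
L[2] = -ln(0.11) = 2.2073
L[3] = -ln(1-0.267) = -ln(0.733) = 0.3106
L[4] = -ln(1-0.736) = -ln(0.264) = 1.3318
mean = (1.2801 + 2.025 + 2.2073 + 0.3106 + 1.3318)/5 = 1.431

1.431


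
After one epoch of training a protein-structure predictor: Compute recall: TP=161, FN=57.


Recall = TP/(TP+FN)
= 161/(161+57)
= 161/218 = 73.85%

73.85%


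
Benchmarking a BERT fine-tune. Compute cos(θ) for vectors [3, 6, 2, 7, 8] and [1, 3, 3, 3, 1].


A·B = 3·1 + 6·3 + 2·3 + 7·3 + 8·1 = 56
‖A‖ = √162 = 12.7279, ‖B‖ = √29 = 5.3852
cos = 56/(√162·√29) = 56/√4698 = 0.817

0.817


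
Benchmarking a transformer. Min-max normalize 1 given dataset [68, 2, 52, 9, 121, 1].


min=1, max=121
(1-1)/(121-1) = 0/120 = 0.0

0.0


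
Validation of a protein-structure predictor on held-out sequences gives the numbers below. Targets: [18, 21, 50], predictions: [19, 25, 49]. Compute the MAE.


Absolute errors: |18-19|=1, |21-25|=4, |50-49|=1
Sum = 6
MAE = 6/3 = 2

2


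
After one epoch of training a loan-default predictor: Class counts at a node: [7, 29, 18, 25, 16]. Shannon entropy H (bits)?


Probabilities: [7/95, 29/95, 18/95, 25/95, 16/95] ≈ [0.0737, 0.3053, 0.1895, 0.2632, 0.1684]
H = -((7/95)·log₂(7/95) + (29/95)·log₂(29/95) + (18/95)·log₂(18/95) + (25/95)·log₂(25/95) + (16/95)·log₂(16/95))
  = 2.1942 bits

2.1942 bits


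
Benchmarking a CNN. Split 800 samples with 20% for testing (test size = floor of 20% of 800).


Test = ⌊800·20/100⌋ = 160
Train = 800 - 160 = 640

Train: 640, Test: 160


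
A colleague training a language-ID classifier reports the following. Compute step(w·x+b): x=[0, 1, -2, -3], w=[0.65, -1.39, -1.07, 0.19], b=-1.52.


z = (0)·(0.65) + (1)·(-1.39) + (-2)·(-1.07) + (-3)·(0.19) - 1.52
  = -1.34
step(z) = 0 (z<0)

0


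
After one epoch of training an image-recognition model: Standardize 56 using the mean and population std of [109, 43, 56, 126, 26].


μ = 72, σ = 38.7247
z = (56 - 72)/38.7247 = -0.4132

-0.4132


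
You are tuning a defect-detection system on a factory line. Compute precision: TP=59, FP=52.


Precision = TP/(TP+FP)
= 59/(59+52)
= 59/111 = 53.15%

53.15%


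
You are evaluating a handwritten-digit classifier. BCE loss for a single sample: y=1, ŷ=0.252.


BCE = -[y·ln(p) + (1-y)·ln(1-p)]
= -1·ln(0.252) - 0
= -ln(0.252) = 1.3783

1.3783


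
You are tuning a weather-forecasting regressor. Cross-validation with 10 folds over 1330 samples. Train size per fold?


Fold size = 1330/10 = 133
Training per fold = 1330 - 133 = 1197

1197


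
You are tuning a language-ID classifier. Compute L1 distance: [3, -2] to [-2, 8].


d = |3+ 2| + |-2-8|
  = 5 + 10
  = 15

15


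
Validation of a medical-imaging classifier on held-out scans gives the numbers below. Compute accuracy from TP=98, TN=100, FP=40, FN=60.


Accuracy = (TP+TN)/(TP+TN+FP+FN)
= (98+100)/(298)
= 198/298 = 66.44%

66.44%


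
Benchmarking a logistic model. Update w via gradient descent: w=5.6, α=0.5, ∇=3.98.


w_new = w - α·∇
= 5.6 - 0.5·3.98
= 5.6 - 1.99
= 3.61

3.61


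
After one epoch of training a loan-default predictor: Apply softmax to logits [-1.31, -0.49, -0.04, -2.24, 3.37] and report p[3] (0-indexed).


Exponentials: e^-1.31=0.2698, e^-0.49=0.6126, e^-0.04=0.9608, e^-2.24=0.1065, e^3.37=29.0785
Sum = 31.0282
Softmax = [0.0087, 0.0197, 0.031, 0.0034, 0.9372]
p[3] = 0.1065/31.0282 = 0.0034

0.0034
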